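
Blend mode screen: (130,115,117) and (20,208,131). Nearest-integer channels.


Screen: C = 255 - (255-A)×(255-B)/255, rounded to nearest integer
R: 255 - (255-130)×(255-20)/255 = 255 - 29375/255 ≈ 255 - 115.196 = 139.804 → 140
G: 255 - (255-115)×(255-208)/255 = 255 - 6580/255 ≈ 255 - 25.804 = 229.196 → 229
B: 255 - (255-117)×(255-131)/255 = 255 - 17112/255 ≈ 255 - 67.106 = 187.894 → 188
= RGB(140, 229, 188)


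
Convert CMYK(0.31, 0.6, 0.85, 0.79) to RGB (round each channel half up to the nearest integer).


R = 255 × (1-C) × (1-K) = 255 × 0.69 × 0.21 = 36.9495 → 37
G = 255 × (1-M) × (1-K) = 255 × 0.40 × 0.21 = 21.42 → 21
B = 255 × (1-Y) × (1-K) = 255 × 0.15 × 0.21 = 8.0325 → 8
= RGB(37, 21, 8)


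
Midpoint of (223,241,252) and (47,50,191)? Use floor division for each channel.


Midpoint: each channel = ⌊(C₁+C₂)/2⌋
R: ⌊(223+47)/2⌋ = 135
G: ⌊(241+50)/2⌋ = 145
B: ⌊(252+191)/2⌋ = 221
= RGB(135, 145, 221)


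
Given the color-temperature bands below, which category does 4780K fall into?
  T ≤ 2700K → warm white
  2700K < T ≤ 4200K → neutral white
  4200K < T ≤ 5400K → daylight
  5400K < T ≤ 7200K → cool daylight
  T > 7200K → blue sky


Temperature: 4780K
4200K < 4780K ≤ 5400K → daylight
Classification: daylight


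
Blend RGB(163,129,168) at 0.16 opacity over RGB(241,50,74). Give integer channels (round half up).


C = α×F + (1-α)×B, with 1-α = 0.84
R: 0.16×163 + 0.84×241 = 26.08 + 202.44 = 228.52 → 229
G: 0.16×129 + 0.84×50 = 20.64 + 42.00 = 62.64 → 63
B: 0.16×168 + 0.84×74 = 26.88 + 62.16 = 89.04 → 89
= RGB(229, 63, 89)


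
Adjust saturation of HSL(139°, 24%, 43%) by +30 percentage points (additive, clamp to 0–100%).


Original S = 24%
Adjustment = +30 percentage points
New S = 24 + (30) = 54
Clamp to [0, 100] → 54
= HSL(139°, 54%, 43%)


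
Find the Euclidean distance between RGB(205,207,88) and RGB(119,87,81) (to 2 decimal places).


d = √[(R₁-R₂)² + (G₁-G₂)² + (B₁-B₂)²]
d = √[(205-119)² + (207-87)² + (88-81)²]
d = √[7396 + 14400 + 49]
d = √21845
d ≈ 147.80


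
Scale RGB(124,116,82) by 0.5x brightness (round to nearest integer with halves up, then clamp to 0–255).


Multiply each channel by 0.5, round half up, clamp to [0, 255]
R: 124×0.5 = 62
G: 116×0.5 = 58
B: 82×0.5 = 41
= RGB(62, 58, 41)


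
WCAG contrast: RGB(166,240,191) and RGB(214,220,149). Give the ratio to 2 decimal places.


Linearize each sRGB channel c=v/255: c/12.92 if c ≤ 0.04045 else ((c+0.055)/1.055)^2.4
L = 0.2126×R_lin + 0.7152×G_lin + 0.0722×B_lin
Color 1 (166,240,191):
  R=166: 166/255≈0.6510 > 0.04045 → ((0.6510+0.055)/1.055)^2.4 ≈ 0.38133
  G=240: 240/255≈0.9412 > 0.04045 → ((0.9412+0.055)/1.055)^2.4 ≈ 0.87137
  B=191: 191/255≈0.7490 > 0.04045 → ((0.7490+0.055)/1.055)^2.4 ≈ 0.52100
  L1 = 0.2126×0.38133 + 0.7152×0.87137 + 0.0722×0.52100 ≈ 0.74189
Color 2 (214,220,149):
  R=214: 214/255≈0.8392 > 0.04045 → ((0.8392+0.055)/1.055)^2.4 ≈ 0.67244
  G=220: 220/255≈0.8627 > 0.04045 → ((0.8627+0.055)/1.055)^2.4 ≈ 0.71569
  B=149: 149/255≈0.5843 > 0.04045 → ((0.5843+0.055)/1.055)^2.4 ≈ 0.30054
  L2 = 0.2126×0.67244 + 0.7152×0.71569 + 0.0722×0.30054 ≈ 0.67652
Lighter = 0.74189, Darker = 0.67652
Ratio = (L_lighter + 0.05) / (L_darker + 0.05)
Ratio = (0.74189 + 0.05) / (0.67652 + 0.05) = 0.79189 / 0.72652 ≈ 1.0900
Ratio ≈ 1.09:1


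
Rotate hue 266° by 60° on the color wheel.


New hue = (H + rotation) mod 360
New hue = (266 + 60) mod 360
= 326 mod 360
= 326°


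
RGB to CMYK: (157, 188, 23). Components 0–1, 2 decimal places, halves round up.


R'=157/255≈0.6157, G'=188/255≈0.7373, B'=23/255≈0.0902
K = 1 - max(R',G',B') = 1 - 188/255 = 67/255 = 0.26274… → 0.26
(1-R'-K)/(1-K) simplifies to (max-R)/max with max = 188:
C = (188-157)/188 = 31/188 = 0.16489… → 0.16
M = (188-188)/188 = 0/188 = 0 → 0.00
Y = (188-23)/188 = 165/188 = 0.87765… → 0.88
= CMYK(0.16, 0.00, 0.88, 0.26)


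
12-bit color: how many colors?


Colors = 2^bits = 2^12
= 4,096 colors


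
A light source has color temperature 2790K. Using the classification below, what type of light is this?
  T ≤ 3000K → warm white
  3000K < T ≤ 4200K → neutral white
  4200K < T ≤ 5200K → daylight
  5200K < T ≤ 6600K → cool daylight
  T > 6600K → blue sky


Temperature: 2790K
2790K ≤ 3000K → warm white
Classification: warm white


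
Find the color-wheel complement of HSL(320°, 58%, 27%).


Complement = opposite side of color wheel = hue + 180°
H' = (320 + 180) mod 360 = 140°
S and L unchanged.
= HSL(140°, 58%, 27%)


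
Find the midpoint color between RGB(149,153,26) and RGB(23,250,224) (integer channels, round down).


Midpoint: each channel = ⌊(C₁+C₂)/2⌋
R: ⌊(149+23)/2⌋ = 86
G: ⌊(153+250)/2⌋ = 201
B: ⌊(26+224)/2⌋ = 125
= RGB(86, 201, 125)


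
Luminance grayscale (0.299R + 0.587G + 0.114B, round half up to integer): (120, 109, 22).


Gray = 0.299×R + 0.587×G + 0.114×B
Gray = 0.299×120 + 0.587×109 + 0.114×22
Gray = 35.880 + 63.983 + 2.508
Gray = 102.371 → round half up → 102
Gray = 102


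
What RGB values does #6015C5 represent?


60 → 96 (R)
15 → 21 (G)
C5 → 197 (B)
= RGB(96, 21, 197)


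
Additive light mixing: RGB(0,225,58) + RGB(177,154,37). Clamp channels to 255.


Additive: each channel = min(255, C₁+C₂)
R: 0+177 = 177 → 177
G: 225+154 = 379 → 255
B: 58+37 = 95 → 95
= RGB(177, 255, 95)


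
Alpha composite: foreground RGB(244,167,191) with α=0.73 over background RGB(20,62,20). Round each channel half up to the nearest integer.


C = α×F + (1-α)×B, with 1-α = 0.27
R: 0.73×244 + 0.27×20 = 178.12 + 5.40 = 183.52 → 184
G: 0.73×167 + 0.27×62 = 121.91 + 16.74 = 138.65 → 139
B: 0.73×191 + 0.27×20 = 139.43 + 5.40 = 144.83 → 145
= RGB(184, 139, 145)


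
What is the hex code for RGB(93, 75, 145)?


R = 93 → 5D (hex)
G = 75 → 4B (hex)
B = 145 → 91 (hex)
Hex = #5D4B91


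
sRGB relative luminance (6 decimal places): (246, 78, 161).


Linearize each channel (sRGB transfer function): c = v/255; c_lin = c/12.92 if c ≤ 0.04045, else ((c+0.055)/1.055)^2.4
  R: 246/255 ≈ 0.964706 > 0.04045 → ((0.964706+0.055)/1.055)^2.4 ≈ 0.921582
  G: 78/255 ≈ 0.305882 > 0.04045 → ((0.305882+0.055)/1.055)^2.4 ≈ 0.076185
  B: 161/255 ≈ 0.631373 > 0.04045 → ((0.631373+0.055)/1.055)^2.4 ≈ 0.356400
R_lin = 0.921582, G_lin = 0.076185, B_lin = 0.356400
L = 0.2126×R + 0.7152×G + 0.0722×B
L = 0.2126×0.921582 + 0.7152×0.076185 + 0.0722×0.356400
L ≈ 0.276148


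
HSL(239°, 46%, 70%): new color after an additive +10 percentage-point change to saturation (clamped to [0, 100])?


Original S = 46%
Adjustment = +10 percentage points
New S = 46 + (10) = 56
Clamp to [0, 100] → 56
= HSL(239°, 56%, 70%)


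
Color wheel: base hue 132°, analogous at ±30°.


Base hue: 132°
Left analog: (132 - 30) mod 360 = 102°
Right analog: (132 + 30) mod 360 = 162°
Analogous hues = 102° and 162°


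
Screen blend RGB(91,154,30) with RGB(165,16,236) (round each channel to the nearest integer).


Screen: C = 255 - (255-A)×(255-B)/255, rounded to nearest integer
R: 255 - (255-91)×(255-165)/255 = 255 - 14760/255 ≈ 255 - 57.882 = 197.118 → 197
G: 255 - (255-154)×(255-16)/255 = 255 - 24139/255 ≈ 255 - 94.663 = 160.337 → 160
B: 255 - (255-30)×(255-236)/255 = 255 - 4275/255 ≈ 255 - 16.765 = 238.235 → 238
= RGB(197, 160, 238)


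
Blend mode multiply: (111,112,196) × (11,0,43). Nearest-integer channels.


Multiply: C = A×B/255, rounded to nearest integer
R: 111×11/255 = 1221/255 ≈ 4.788 → 5
G: 112×0/255 = 0/255 ≈ 0.000 → 0
B: 196×43/255 = 8428/255 ≈ 33.051 → 33
= RGB(5, 0, 33)


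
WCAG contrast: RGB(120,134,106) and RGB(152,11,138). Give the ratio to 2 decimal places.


Linearize each sRGB channel c=v/255: c/12.92 if c ≤ 0.04045 else ((c+0.055)/1.055)^2.4
L = 0.2126×R_lin + 0.7152×G_lin + 0.0722×B_lin
Color 1 (120,134,106):
  R=120: 120/255≈0.4706 > 0.04045 → ((0.4706+0.055)/1.055)^2.4 ≈ 0.18782
  G=134: 134/255≈0.5255 > 0.04045 → ((0.5255+0.055)/1.055)^2.4 ≈ 0.23840
  B=106: 106/255≈0.4157 > 0.04045 → ((0.4157+0.055)/1.055)^2.4 ≈ 0.14413
  L1 = 0.2126×0.18782 + 0.7152×0.23840 + 0.0722×0.14413 ≈ 0.22084
Color 2 (152,11,138):
  R=152: 152/255≈0.5961 > 0.04045 → ((0.5961+0.055)/1.055)^2.4 ≈ 0.31399
  G=11: 11/255≈0.0431 > 0.04045 → ((0.0431+0.055)/1.055)^2.4 ≈ 0.00335
  B=138: 138/255≈0.5412 > 0.04045 → ((0.5412+0.055)/1.055)^2.4 ≈ 0.25415
  L2 = 0.2126×0.31399 + 0.7152×0.00335 + 0.0722×0.25415 ≈ 0.08750
Lighter = 0.22084, Darker = 0.08750
Ratio = (L_lighter + 0.05) / (L_darker + 0.05)
Ratio = (0.22084 + 0.05) / (0.08750 + 0.05) = 0.27084 / 0.13750 ≈ 1.9698
Ratio ≈ 1.97:1


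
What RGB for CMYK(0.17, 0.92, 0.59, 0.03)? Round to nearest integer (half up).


R = 255 × (1-C) × (1-K) = 255 × 0.83 × 0.97 = 205.3005 → 205
G = 255 × (1-M) × (1-K) = 255 × 0.08 × 0.97 = 19.788 → 20
B = 255 × (1-Y) × (1-K) = 255 × 0.41 × 0.97 = 101.4135 → 101
= RGB(205, 20, 101)


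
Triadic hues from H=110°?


Triadic: equally spaced at 120° intervals
H1 = 110°
H2 = (110 + 120) mod 360 = 230°
H3 = (110 + 240) mod 360 = 350°
Triadic = 110°, 230°, 350°


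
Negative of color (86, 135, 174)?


Invert: (255-R, 255-G, 255-B)
R: 255-86 = 169
G: 255-135 = 120
B: 255-174 = 81
= RGB(169, 120, 81)


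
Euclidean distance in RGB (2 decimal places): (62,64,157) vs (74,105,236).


d = √[(R₁-R₂)² + (G₁-G₂)² + (B₁-B₂)²]
d = √[(62-74)² + (64-105)² + (157-236)²]
d = √[144 + 1681 + 6241]
d = √8066
d ≈ 89.81


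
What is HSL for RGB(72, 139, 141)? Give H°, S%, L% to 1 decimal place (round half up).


Normalize: R'=72/255≈0.2824, G'=139/255≈0.5451, B'=141/255≈0.5529
Max=141/255, Min=72/255, Δ=Max-Min=69/255
L = (Max+Min)/2 = (141+72)/510 = 213/510 = 0.41764… → L = 41.8%
L ≤ 0.5 → S = Δ/(Max+Min) = 69/(141+72) = 69/213 = 0.32394… → S = 32.4%
(the 1/255 factors cancel in S and H, so raw channel differences can be used)
Max is B' → H = 60 × ((R-G)/Δ + 4) = 60 × ((72-139)/69 + 4)
  -67/69 + 4 = -0.9710… + 4 = 3.0289…
  H = 60 × 3.0289… = 181.739…° → H = 181.7°
= HSL(181.7°, 32.4%, 41.8%)


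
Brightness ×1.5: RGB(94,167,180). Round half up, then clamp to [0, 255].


Multiply each channel by 1.5, round half up, clamp to [0, 255]
R: 94×1.5 = 141
G: 167×1.5 = 250.5 → round → 251
B: 180×1.5 = 270 → clamp → 255
= RGB(141, 251, 255)


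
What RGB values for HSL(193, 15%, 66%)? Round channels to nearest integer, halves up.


H=193°, S=0.15, L=0.66
C = (1-|2L-1|)×S = (1-|0.32|)×0.15 = 0.102
H' = H/60 = 193/60 ≈ 3.2167; X = C×(1-|H' mod 2 - 1|) = 0.0799
m = L - C/2 = 0.66 - 0.051 = 0.609
Sector ⌊H'⌋ = 3 → (R',G',B') = (0.0, 0.0799, 0.102)
RGB = ((R'+m)×255, (G'+m)×255, (B'+m)×255) = (155.295, 175.6695, 181.305)
Round half up → RGB(155, 176, 181)


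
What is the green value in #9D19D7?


Color: #9D19D7
R = 9D = 157
G = 19 = 25
B = D7 = 215
Green = 25


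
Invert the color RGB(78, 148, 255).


Invert: (255-R, 255-G, 255-B)
R: 255-78 = 177
G: 255-148 = 107
B: 255-255 = 0
= RGB(177, 107, 0)


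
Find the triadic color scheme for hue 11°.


Triadic: equally spaced at 120° intervals
H1 = 11°
H2 = (11 + 120) mod 360 = 131°
H3 = (11 + 240) mod 360 = 251°
Triadic = 11°, 131°, 251°


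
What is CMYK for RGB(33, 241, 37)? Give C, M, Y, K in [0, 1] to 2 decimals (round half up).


R'=33/255≈0.1294, G'=241/255≈0.9451, B'=37/255≈0.1451
K = 1 - max(R',G',B') = 1 - 241/255 = 14/255 = 0.05490… → 0.05
(1-R'-K)/(1-K) simplifies to (max-R)/max with max = 241:
C = (241-33)/241 = 208/241 = 0.86307… → 0.86
M = (241-241)/241 = 0/241 = 0 → 0.00
Y = (241-37)/241 = 204/241 = 0.84647… → 0.85
= CMYK(0.86, 0.00, 0.85, 0.05)


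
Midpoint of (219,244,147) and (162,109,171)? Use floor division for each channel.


Midpoint: each channel = ⌊(C₁+C₂)/2⌋
R: ⌊(219+162)/2⌋ = 190
G: ⌊(244+109)/2⌋ = 176
B: ⌊(147+171)/2⌋ = 159
= RGB(190, 176, 159)


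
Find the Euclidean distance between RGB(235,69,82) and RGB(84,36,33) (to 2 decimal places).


d = √[(R₁-R₂)² + (G₁-G₂)² + (B₁-B₂)²]
d = √[(235-84)² + (69-36)² + (82-33)²]
d = √[22801 + 1089 + 2401]
d = √26291
d ≈ 162.14


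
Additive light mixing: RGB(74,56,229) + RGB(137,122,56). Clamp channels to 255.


Additive: each channel = min(255, C₁+C₂)
R: 74+137 = 211 → 211
G: 56+122 = 178 → 178
B: 229+56 = 285 → 255
= RGB(211, 178, 255)


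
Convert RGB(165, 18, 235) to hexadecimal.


R = 165 → A5 (hex)
G = 18 → 12 (hex)
B = 235 → EB (hex)
Hex = #A512EB


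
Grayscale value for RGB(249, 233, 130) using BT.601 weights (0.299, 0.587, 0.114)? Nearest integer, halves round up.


Gray = 0.299×R + 0.587×G + 0.114×B
Gray = 0.299×249 + 0.587×233 + 0.114×130
Gray = 74.451 + 136.771 + 14.820
Gray = 226.042 → round half up → 226
Gray = 226


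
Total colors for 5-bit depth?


Colors = 2^bits = 2^5
= 32 colors


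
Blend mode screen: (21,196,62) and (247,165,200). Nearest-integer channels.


Screen: C = 255 - (255-A)×(255-B)/255, rounded to nearest integer
R: 255 - (255-21)×(255-247)/255 = 255 - 1872/255 ≈ 255 - 7.341 = 247.659 → 248
G: 255 - (255-196)×(255-165)/255 = 255 - 5310/255 ≈ 255 - 20.824 = 234.176 → 234
B: 255 - (255-62)×(255-200)/255 = 255 - 10615/255 ≈ 255 - 41.627 = 213.373 → 213
= RGB(248, 234, 213)


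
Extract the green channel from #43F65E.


Color: #43F65E
R = 43 = 67
G = F6 = 246
B = 5E = 94
Green = 246


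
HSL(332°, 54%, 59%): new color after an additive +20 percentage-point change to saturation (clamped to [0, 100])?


Original S = 54%
Adjustment = +20 percentage points
New S = 54 + (20) = 74
Clamp to [0, 100] → 74
= HSL(332°, 74%, 59%)


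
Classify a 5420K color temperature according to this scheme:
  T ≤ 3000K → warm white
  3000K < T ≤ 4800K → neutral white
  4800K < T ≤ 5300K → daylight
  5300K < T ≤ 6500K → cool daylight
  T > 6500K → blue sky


Temperature: 5420K
5300K < 5420K ≤ 6500K → cool daylight
Classification: cool daylight


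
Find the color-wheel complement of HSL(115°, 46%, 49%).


Complement = opposite side of color wheel = hue + 180°
H' = (115 + 180) mod 360 = 295°
S and L unchanged.
= HSL(295°, 46%, 49%)


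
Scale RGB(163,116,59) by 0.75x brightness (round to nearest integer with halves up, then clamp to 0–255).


Multiply each channel by 0.75, round half up, clamp to [0, 255]
R: 163×0.75 = 122.25 → round → 122
G: 116×0.75 = 87
B: 59×0.75 = 44.25 → round → 44
= RGB(122, 87, 44)


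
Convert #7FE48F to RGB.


7F → 127 (R)
E4 → 228 (G)
8F → 143 (B)
= RGB(127, 228, 143)


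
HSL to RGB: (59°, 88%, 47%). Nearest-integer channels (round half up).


H=59°, S=0.88, L=0.47
C = (1-|2L-1|)×S = (1-|-0.06|)×0.88 = 0.8272
H' = H/60 = 59/60 ≈ 0.9833; X = C×(1-|H' mod 2 - 1|) ≈ 0.8134
m = L - C/2 = 0.47 - 0.4136 = 0.0564
Sector ⌊H'⌋ = 0 → (R',G',B') = (0.8272, ≈0.8134, 0.0)
RGB = ((R'+m)×255, (G'+m)×255, (B'+m)×255) = (225.318, 221.8024, 14.382)
Round half up → RGB(225, 222, 14)


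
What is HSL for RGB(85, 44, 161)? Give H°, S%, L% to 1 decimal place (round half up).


Normalize: R'=85/255≈0.3333, G'=44/255≈0.1725, B'=161/255≈0.6314
Max=161/255, Min=44/255, Δ=Max-Min=117/255
L = (Max+Min)/2 = (161+44)/510 = 205/510 = 0.40196… → L = 40.2%
L ≤ 0.5 → S = Δ/(Max+Min) = 117/(161+44) = 117/205 = 0.57073… → S = 57.1%
(the 1/255 factors cancel in S and H, so raw channel differences can be used)
Max is B' → H = 60 × ((R-G)/Δ + 4) = 60 × ((85-44)/117 + 4)
  41/117 + 4 = 0.3504… + 4 = 4.3504…
  H = 60 × 4.3504… = 261.025…° → H = 261.0°
= HSL(261.0°, 57.1%, 40.2%)


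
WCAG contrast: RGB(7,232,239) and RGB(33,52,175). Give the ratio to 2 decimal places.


Linearize each sRGB channel c=v/255: c/12.92 if c ≤ 0.04045 else ((c+0.055)/1.055)^2.4
L = 0.2126×R_lin + 0.7152×G_lin + 0.0722×B_lin
Color 1 (7,232,239):
  R=7: 7/255≈0.0275 ≤ 0.04045 → 0.0275/12.92 ≈ 0.00212
  G=232: 232/255≈0.9098 > 0.04045 → ((0.9098+0.055)/1.055)^2.4 ≈ 0.80695
  B=239: 239/255≈0.9373 > 0.04045 → ((0.9373+0.055)/1.055)^2.4 ≈ 0.86316
  L1 = 0.2126×0.00212 + 0.7152×0.80695 + 0.0722×0.86316 ≈ 0.63990
Color 2 (33,52,175):
  R=33: 33/255≈0.1294 > 0.04045 → ((0.1294+0.055)/1.055)^2.4 ≈ 0.01521
  G=52: 52/255≈0.2039 > 0.04045 → ((0.2039+0.055)/1.055)^2.4 ≈ 0.03434
  B=175: 175/255≈0.6863 > 0.04045 → ((0.6863+0.055)/1.055)^2.4 ≈ 0.42869
  L2 = 0.2126×0.01521 + 0.7152×0.03434 + 0.0722×0.42869 ≈ 0.05874
Lighter = 0.63990, Darker = 0.05874
Ratio = (L_lighter + 0.05) / (L_darker + 0.05)
Ratio = (0.63990 + 0.05) / (0.05874 + 0.05) = 0.68990 / 0.10874 ≈ 6.3443
Ratio ≈ 6.34:1


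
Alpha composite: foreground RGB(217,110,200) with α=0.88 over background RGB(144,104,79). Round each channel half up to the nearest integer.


C = α×F + (1-α)×B, with 1-α = 0.12
R: 0.88×217 + 0.12×144 = 190.96 + 17.28 = 208.24 → 208
G: 0.88×110 + 0.12×104 = 96.80 + 12.48 = 109.28 → 109
B: 0.88×200 + 0.12×79 = 176.00 + 9.48 = 185.48 → 185
= RGB(208, 109, 185)


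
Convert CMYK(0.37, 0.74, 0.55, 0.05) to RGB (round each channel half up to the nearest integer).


R = 255 × (1-C) × (1-K) = 255 × 0.63 × 0.95 = 152.6175 → 153
G = 255 × (1-M) × (1-K) = 255 × 0.26 × 0.95 = 62.985 → 63
B = 255 × (1-Y) × (1-K) = 255 × 0.45 × 0.95 = 109.0125 → 109
= RGB(153, 63, 109)


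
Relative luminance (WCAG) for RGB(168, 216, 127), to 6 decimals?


Linearize each channel (sRGB transfer function): c = v/255; c_lin = c/12.92 if c ≤ 0.04045, else ((c+0.055)/1.055)^2.4
  R: 168/255 ≈ 0.658824 > 0.04045 → ((0.658824+0.055)/1.055)^2.4 ≈ 0.391572
  G: 216/255 ≈ 0.847059 > 0.04045 → ((0.847059+0.055)/1.055)^2.4 ≈ 0.686685
  B: 127/255 ≈ 0.498039 > 0.04045 → ((0.498039+0.055)/1.055)^2.4 ≈ 0.212231
R_lin = 0.391572, G_lin = 0.686685, B_lin = 0.212231
L = 0.2126×R + 0.7152×G + 0.0722×B
L = 0.2126×0.391572 + 0.7152×0.686685 + 0.0722×0.212231
L ≈ 0.589689


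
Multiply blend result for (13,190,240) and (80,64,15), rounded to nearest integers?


Multiply: C = A×B/255, rounded to nearest integer
R: 13×80/255 = 1040/255 ≈ 4.078 → 4
G: 190×64/255 = 12160/255 ≈ 47.686 → 48
B: 240×15/255 = 3600/255 ≈ 14.118 → 14
= RGB(4, 48, 14)


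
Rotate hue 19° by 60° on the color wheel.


New hue = (H + rotation) mod 360
New hue = (19 + 60) mod 360
= 79 mod 360
= 79°


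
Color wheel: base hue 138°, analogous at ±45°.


Base hue: 138°
Left analog: (138 - 45) mod 360 = 93°
Right analog: (138 + 45) mod 360 = 183°
Analogous hues = 93° and 183°


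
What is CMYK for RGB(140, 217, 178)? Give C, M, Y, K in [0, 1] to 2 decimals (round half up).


R'=140/255≈0.5490, G'=217/255≈0.8510, B'=178/255≈0.6980
K = 1 - max(R',G',B') = 1 - 217/255 = 38/255 = 0.14901… → 0.15
(1-R'-K)/(1-K) simplifies to (max-R)/max with max = 217:
C = (217-140)/217 = 77/217 = 0.35483… → 0.35
M = (217-217)/217 = 0/217 = 0 → 0.00
Y = (217-178)/217 = 39/217 = 0.17972… → 0.18
= CMYK(0.35, 0.00, 0.18, 0.15)


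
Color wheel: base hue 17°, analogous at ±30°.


Base hue: 17°
Left analog: (17 - 30) mod 360 = 347°
Right analog: (17 + 30) mod 360 = 47°
Analogous hues = 347° and 47°


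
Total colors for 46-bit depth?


Colors = 2^bits = 2^46
= 70,368,744,177,664 colors


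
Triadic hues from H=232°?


Triadic: equally spaced at 120° intervals
H1 = 232°
H2 = (232 + 120) mod 360 = 352°
H3 = (232 + 240) mod 360 = 112°
Triadic = 232°, 352°, 112°


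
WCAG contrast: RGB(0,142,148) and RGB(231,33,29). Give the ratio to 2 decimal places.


Linearize each sRGB channel c=v/255: c/12.92 if c ≤ 0.04045 else ((c+0.055)/1.055)^2.4
L = 0.2126×R_lin + 0.7152×G_lin + 0.0722×B_lin
Color 1 (0,142,148):
  R=0: 0/255≈0.0000 ≤ 0.04045 → 0.0000/12.92 ≈ 0.00000
  G=142: 142/255≈0.5569 > 0.04045 → ((0.5569+0.055)/1.055)^2.4 ≈ 0.27050
  B=148: 148/255≈0.5804 > 0.04045 → ((0.5804+0.055)/1.055)^2.4 ≈ 0.29614
  L1 = 0.2126×0.00000 + 0.7152×0.27050 + 0.0722×0.29614 ≈ 0.21484
Color 2 (231,33,29):
  R=231: 231/255≈0.9059 > 0.04045 → ((0.9059+0.055)/1.055)^2.4 ≈ 0.79910
  G=33: 33/255≈0.1294 > 0.04045 → ((0.1294+0.055)/1.055)^2.4 ≈ 0.01521
  B=29: 29/255≈0.1137 > 0.04045 → ((0.1137+0.055)/1.055)^2.4 ≈ 0.01229
  L2 = 0.2126×0.79910 + 0.7152×0.01521 + 0.0722×0.01229 ≈ 0.18165
Lighter = 0.21484, Darker = 0.18165
Ratio = (L_lighter + 0.05) / (L_darker + 0.05)
Ratio = (0.21484 + 0.05) / (0.18165 + 0.05) = 0.26484 / 0.23165 ≈ 1.1433
Ratio ≈ 1.14:1


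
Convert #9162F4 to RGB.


91 → 145 (R)
62 → 98 (G)
F4 → 244 (B)
= RGB(145, 98, 244)


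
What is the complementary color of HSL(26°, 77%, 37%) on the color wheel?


Complement = opposite side of color wheel = hue + 180°
H' = (26 + 180) mod 360 = 206°
S and L unchanged.
= HSL(206°, 77%, 37%)


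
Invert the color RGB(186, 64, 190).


Invert: (255-R, 255-G, 255-B)
R: 255-186 = 69
G: 255-64 = 191
B: 255-190 = 65
= RGB(69, 191, 65)


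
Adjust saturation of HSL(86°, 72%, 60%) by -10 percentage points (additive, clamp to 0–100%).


Original S = 72%
Adjustment = -10 percentage points
New S = 72 + (-10) = 62
Clamp to [0, 100] → 62
= HSL(86°, 62%, 60%)


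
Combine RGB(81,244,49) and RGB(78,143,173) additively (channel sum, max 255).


Additive: each channel = min(255, C₁+C₂)
R: 81+78 = 159 → 159
G: 244+143 = 387 → 255
B: 49+173 = 222 → 222
= RGB(159, 255, 222)


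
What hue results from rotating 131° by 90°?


New hue = (H + rotation) mod 360
New hue = (131 + 90) mod 360
= 221 mod 360
= 221°


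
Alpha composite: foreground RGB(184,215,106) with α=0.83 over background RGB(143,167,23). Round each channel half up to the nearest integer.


C = α×F + (1-α)×B, with 1-α = 0.17
R: 0.83×184 + 0.17×143 = 152.72 + 24.31 = 177.03 → 177
G: 0.83×215 + 0.17×167 = 178.45 + 28.39 = 206.84 → 207
B: 0.83×106 + 0.17×23 = 87.98 + 3.91 = 91.89 → 92
= RGB(177, 207, 92)


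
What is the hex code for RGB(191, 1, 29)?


R = 191 → BF (hex)
G = 1 → 01 (hex)
B = 29 → 1D (hex)
Hex = #BF011D


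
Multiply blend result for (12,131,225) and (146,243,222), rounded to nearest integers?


Multiply: C = A×B/255, rounded to nearest integer
R: 12×146/255 = 1752/255 ≈ 6.871 → 7
G: 131×243/255 = 31833/255 ≈ 124.835 → 125
B: 225×222/255 = 49950/255 ≈ 195.882 → 196
= RGB(7, 125, 196)


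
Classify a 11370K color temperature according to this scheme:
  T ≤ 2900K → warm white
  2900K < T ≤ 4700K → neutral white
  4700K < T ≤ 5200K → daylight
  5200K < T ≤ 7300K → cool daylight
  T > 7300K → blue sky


Temperature: 11370K
11370K > 7300K → blue sky
Classification: blue sky


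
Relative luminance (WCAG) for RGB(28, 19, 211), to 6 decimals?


Linearize each channel (sRGB transfer function): c = v/255; c_lin = c/12.92 if c ≤ 0.04045, else ((c+0.055)/1.055)^2.4
  R: 28/255 ≈ 0.109804 > 0.04045 → ((0.109804+0.055)/1.055)^2.4 ≈ 0.011612
  G: 19/255 ≈ 0.074510 > 0.04045 → ((0.074510+0.055)/1.055)^2.4 ≈ 0.006512
  B: 211/255 ≈ 0.827451 > 0.04045 → ((0.827451+0.055)/1.055)^2.4 ≈ 0.651406
R_lin = 0.011612, G_lin = 0.006512, B_lin = 0.651406
L = 0.2126×R + 0.7152×G + 0.0722×B
L = 0.2126×0.011612 + 0.7152×0.006512 + 0.0722×0.651406
L ≈ 0.054158


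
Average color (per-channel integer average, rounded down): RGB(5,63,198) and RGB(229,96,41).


Midpoint: each channel = ⌊(C₁+C₂)/2⌋
R: ⌊(5+229)/2⌋ = 117
G: ⌊(63+96)/2⌋ = 79
B: ⌊(198+41)/2⌋ = 119
= RGB(117, 79, 119)


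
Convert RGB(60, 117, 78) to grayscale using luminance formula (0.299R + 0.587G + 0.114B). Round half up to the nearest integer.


Gray = 0.299×R + 0.587×G + 0.114×B
Gray = 0.299×60 + 0.587×117 + 0.114×78
Gray = 17.940 + 68.679 + 8.892
Gray = 95.511 → round half up → 96
Gray = 96


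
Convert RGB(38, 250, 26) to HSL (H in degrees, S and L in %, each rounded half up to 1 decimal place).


Normalize: R'=38/255≈0.1490, G'=250/255≈0.9804, B'=26/255≈0.1020
Max=250/255, Min=26/255, Δ=Max-Min=224/255
L = (Max+Min)/2 = (250+26)/510 = 276/510 = 0.54117… → L = 54.1%
L > 0.5 → S = Δ/(2-Max-Min) = 224/(510-250-26) = 224/234 = 0.95726… → S = 95.7%
(the 1/255 factors cancel in S and H, so raw channel differences can be used)
Max is G' → H = 60 × ((B-R)/Δ + 2) = 60 × ((26-38)/224 + 2)
  -12/224 + 2 = -0.0535… + 2 = 1.9464…
  H = 60 × 1.9464… = 116.785…° → H = 116.8°
= HSL(116.8°, 95.7%, 54.1%)


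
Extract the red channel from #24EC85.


Color: #24EC85
R = 24 = 36
G = EC = 236
B = 85 = 133
Red = 36


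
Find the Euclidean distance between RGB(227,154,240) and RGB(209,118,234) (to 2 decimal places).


d = √[(R₁-R₂)² + (G₁-G₂)² + (B₁-B₂)²]
d = √[(227-209)² + (154-118)² + (240-234)²]
d = √[324 + 1296 + 36]
d = √1656
d ≈ 40.69


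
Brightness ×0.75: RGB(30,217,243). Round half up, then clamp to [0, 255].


Multiply each channel by 0.75, round half up, clamp to [0, 255]
R: 30×0.75 = 22.5 → round → 23
G: 217×0.75 = 162.75 → round → 163
B: 243×0.75 = 182.25 → round → 182
= RGB(23, 163, 182)


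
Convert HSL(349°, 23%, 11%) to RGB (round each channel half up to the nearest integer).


H=349°, S=0.23, L=0.11
C = (1-|2L-1|)×S = (1-|-0.78|)×0.23 = 0.0506
H' = H/60 = 349/60 ≈ 5.8167; X = C×(1-|H' mod 2 - 1|) ≈ 0.0093
m = L - C/2 = 0.11 - 0.0253 = 0.0847
Sector ⌊H'⌋ = 5 → (R',G',B') = (0.0506, 0.0, ≈0.0093)
RGB = ((R'+m)×255, (G'+m)×255, (B'+m)×255) = (34.5015, 21.5985, 23.96405)
Round half up → RGB(35, 22, 24)


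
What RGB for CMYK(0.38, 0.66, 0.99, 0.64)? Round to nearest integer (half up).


R = 255 × (1-C) × (1-K) = 255 × 0.62 × 0.36 = 56.916 → 57
G = 255 × (1-M) × (1-K) = 255 × 0.34 × 0.36 = 31.212 → 31
B = 255 × (1-Y) × (1-K) = 255 × 0.01 × 0.36 = 0.918 → 1
= RGB(57, 31, 1)


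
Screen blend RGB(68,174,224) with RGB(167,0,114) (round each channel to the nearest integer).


Screen: C = 255 - (255-A)×(255-B)/255, rounded to nearest integer
R: 255 - (255-68)×(255-167)/255 = 255 - 16456/255 ≈ 255 - 64.533 = 190.467 → 190
G: 255 - (255-174)×(255-0)/255 = 255 - 20655/255 ≈ 255 - 81.000 = 174.000 → 174
B: 255 - (255-224)×(255-114)/255 = 255 - 4371/255 ≈ 255 - 17.141 = 237.859 → 238
= RGB(190, 174, 238)


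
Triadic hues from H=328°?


Triadic: equally spaced at 120° intervals
H1 = 328°
H2 = (328 + 120) mod 360 = 88°
H3 = (328 + 240) mod 360 = 208°
Triadic = 328°, 88°, 208°


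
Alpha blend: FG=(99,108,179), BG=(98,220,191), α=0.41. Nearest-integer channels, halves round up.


C = α×F + (1-α)×B, with 1-α = 0.59
R: 0.41×99 + 0.59×98 = 40.59 + 57.82 = 98.41 → 98
G: 0.41×108 + 0.59×220 = 44.28 + 129.80 = 174.08 → 174
B: 0.41×179 + 0.59×191 = 73.39 + 112.69 = 186.08 → 186
= RGB(98, 174, 186)


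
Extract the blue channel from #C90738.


Color: #C90738
R = C9 = 201
G = 07 = 7
B = 38 = 56
Blue = 56


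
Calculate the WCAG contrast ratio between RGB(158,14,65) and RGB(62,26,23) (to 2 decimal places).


Linearize each sRGB channel c=v/255: c/12.92 if c ≤ 0.04045 else ((c+0.055)/1.055)^2.4
L = 0.2126×R_lin + 0.7152×G_lin + 0.0722×B_lin
Color 1 (158,14,65):
  R=158: 158/255≈0.6196 > 0.04045 → ((0.6196+0.055)/1.055)^2.4 ≈ 0.34191
  G=14: 14/255≈0.0549 > 0.04045 → ((0.0549+0.055)/1.055)^2.4 ≈ 0.00439
  B=65: 65/255≈0.2549 > 0.04045 → ((0.2549+0.055)/1.055)^2.4 ≈ 0.05286
  L1 = 0.2126×0.34191 + 0.7152×0.00439 + 0.0722×0.05286 ≈ 0.07965
Color 2 (62,26,23):
  R=62: 62/255≈0.2431 > 0.04045 → ((0.2431+0.055)/1.055)^2.4 ≈ 0.04817
  G=26: 26/255≈0.1020 > 0.04045 → ((0.1020+0.055)/1.055)^2.4 ≈ 0.01033
  B=23: 23/255≈0.0902 > 0.04045 → ((0.0902+0.055)/1.055)^2.4 ≈ 0.00857
  L2 = 0.2126×0.04817 + 0.7152×0.01033 + 0.0722×0.00857 ≈ 0.01825
Lighter = 0.07965, Darker = 0.01825
Ratio = (L_lighter + 0.05) / (L_darker + 0.05)
Ratio = (0.07965 + 0.05) / (0.01825 + 0.05) = 0.12965 / 0.06825 ≈ 1.8997
Ratio ≈ 1.90:1


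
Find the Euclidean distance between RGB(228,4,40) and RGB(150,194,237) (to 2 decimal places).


d = √[(R₁-R₂)² + (G₁-G₂)² + (B₁-B₂)²]
d = √[(228-150)² + (4-194)² + (40-237)²]
d = √[6084 + 36100 + 38809]
d = √80993
d ≈ 284.59


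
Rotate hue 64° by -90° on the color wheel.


New hue = (H + rotation) mod 360
New hue = (64 -90) mod 360
= -26 mod 360
= 334°


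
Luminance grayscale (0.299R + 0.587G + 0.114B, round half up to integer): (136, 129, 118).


Gray = 0.299×R + 0.587×G + 0.114×B
Gray = 0.299×136 + 0.587×129 + 0.114×118
Gray = 40.664 + 75.723 + 13.452
Gray = 129.839 → round half up → 130
Gray = 130


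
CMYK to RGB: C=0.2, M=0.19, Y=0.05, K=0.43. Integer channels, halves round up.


R = 255 × (1-C) × (1-K) = 255 × 0.80 × 0.57 = 116.28 → 116
G = 255 × (1-M) × (1-K) = 255 × 0.81 × 0.57 = 117.7335 → 118
B = 255 × (1-Y) × (1-K) = 255 × 0.95 × 0.57 = 138.0825 → 138
= RGB(116, 118, 138)


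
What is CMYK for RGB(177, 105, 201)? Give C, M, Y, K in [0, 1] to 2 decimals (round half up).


R'=177/255≈0.6941, G'=105/255≈0.4118, B'=201/255≈0.7882
K = 1 - max(R',G',B') = 1 - 201/255 = 54/255 = 0.21176… → 0.21
(1-R'-K)/(1-K) simplifies to (max-R)/max with max = 201:
C = (201-177)/201 = 24/201 = 0.11940… → 0.12
M = (201-105)/201 = 96/201 = 0.47761… → 0.48
Y = (201-201)/201 = 0/201 = 0 → 0.00
= CMYK(0.12, 0.48, 0.00, 0.21)


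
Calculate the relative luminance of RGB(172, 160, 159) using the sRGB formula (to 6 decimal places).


Linearize each channel (sRGB transfer function): c = v/255; c_lin = c/12.92 if c ≤ 0.04045, else ((c+0.055)/1.055)^2.4
  R: 172/255 ≈ 0.674510 > 0.04045 → ((0.674510+0.055)/1.055)^2.4 ≈ 0.412543
  G: 160/255 ≈ 0.627451 > 0.04045 → ((0.627451+0.055)/1.055)^2.4 ≈ 0.351533
  B: 159/255 ≈ 0.623529 > 0.04045 → ((0.623529+0.055)/1.055)^2.4 ≈ 0.346704
R_lin = 0.412543, G_lin = 0.351533, B_lin = 0.346704
L = 0.2126×R + 0.7152×G + 0.0722×B
L = 0.2126×0.412543 + 0.7152×0.351533 + 0.0722×0.346704
L ≈ 0.364155


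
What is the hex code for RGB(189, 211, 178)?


R = 189 → BD (hex)
G = 211 → D3 (hex)
B = 178 → B2 (hex)
Hex = #BDD3B2


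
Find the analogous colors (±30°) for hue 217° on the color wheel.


Base hue: 217°
Left analog: (217 - 30) mod 360 = 187°
Right analog: (217 + 30) mod 360 = 247°
Analogous hues = 187° and 247°


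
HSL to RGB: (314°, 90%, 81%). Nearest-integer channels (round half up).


H=314°, S=0.90, L=0.81
C = (1-|2L-1|)×S = (1-|0.62|)×0.90 = 0.342
H' = H/60 = 314/60 ≈ 5.2333; X = C×(1-|H' mod 2 - 1|) = 0.2622
m = L - C/2 = 0.81 - 0.171 = 0.639
Sector ⌊H'⌋ = 5 → (R',G',B') = (0.342, 0.0, 0.2622)
RGB = ((R'+m)×255, (G'+m)×255, (B'+m)×255) = (250.155, 162.945, 229.806)
Round half up → RGB(250, 163, 230)


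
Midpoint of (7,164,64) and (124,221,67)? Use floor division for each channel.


Midpoint: each channel = ⌊(C₁+C₂)/2⌋
R: ⌊(7+124)/2⌋ = 65
G: ⌊(164+221)/2⌋ = 192
B: ⌊(64+67)/2⌋ = 65
= RGB(65, 192, 65)


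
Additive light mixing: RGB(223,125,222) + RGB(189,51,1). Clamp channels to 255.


Additive: each channel = min(255, C₁+C₂)
R: 223+189 = 412 → 255
G: 125+51 = 176 → 176
B: 222+1 = 223 → 223
= RGB(255, 176, 223)


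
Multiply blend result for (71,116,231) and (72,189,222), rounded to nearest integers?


Multiply: C = A×B/255, rounded to nearest integer
R: 71×72/255 = 5112/255 ≈ 20.047 → 20
G: 116×189/255 = 21924/255 ≈ 85.976 → 86
B: 231×222/255 = 51282/255 ≈ 201.106 → 201
= RGB(20, 86, 201)


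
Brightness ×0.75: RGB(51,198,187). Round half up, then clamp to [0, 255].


Multiply each channel by 0.75, round half up, clamp to [0, 255]
R: 51×0.75 = 38.25 → round → 38
G: 198×0.75 = 148.5 → round → 149
B: 187×0.75 = 140.25 → round → 140
= RGB(38, 149, 140)


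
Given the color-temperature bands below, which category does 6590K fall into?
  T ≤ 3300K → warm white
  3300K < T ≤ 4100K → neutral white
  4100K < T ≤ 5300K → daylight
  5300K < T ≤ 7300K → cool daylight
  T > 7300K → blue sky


Temperature: 6590K
5300K < 6590K ≤ 7300K → cool daylight
Classification: cool daylight


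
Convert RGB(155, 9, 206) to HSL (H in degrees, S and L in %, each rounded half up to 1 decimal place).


Normalize: R'=155/255≈0.6078, G'=9/255≈0.0353, B'=206/255≈0.8078
Max=206/255, Min=9/255, Δ=Max-Min=197/255
L = (Max+Min)/2 = (206+9)/510 = 215/510 = 0.42156… → L = 42.2%
L ≤ 0.5 → S = Δ/(Max+Min) = 197/(206+9) = 197/215 = 0.91627… → S = 91.6%
(the 1/255 factors cancel in S and H, so raw channel differences can be used)
Max is B' → H = 60 × ((R-G)/Δ + 4) = 60 × ((155-9)/197 + 4)
  146/197 + 4 = 0.7411… + 4 = 4.7411…
  H = 60 × 4.7411… = 284.467…° → H = 284.5°
= HSL(284.5°, 91.6%, 42.2%)


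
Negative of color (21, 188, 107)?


Invert: (255-R, 255-G, 255-B)
R: 255-21 = 234
G: 255-188 = 67
B: 255-107 = 148
= RGB(234, 67, 148)


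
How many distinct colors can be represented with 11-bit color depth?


Colors = 2^bits = 2^11
= 2,048 colors


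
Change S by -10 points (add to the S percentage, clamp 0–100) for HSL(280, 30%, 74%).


Original S = 30%
Adjustment = -10 percentage points
New S = 30 + (-10) = 20
Clamp to [0, 100] → 20
= HSL(280°, 20%, 74%)


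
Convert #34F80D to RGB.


34 → 52 (R)
F8 → 248 (G)
0D → 13 (B)
= RGB(52, 248, 13)


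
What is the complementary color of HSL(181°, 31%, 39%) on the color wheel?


Complement = opposite side of color wheel = hue + 180°
H' = (181 + 180) mod 360 = 1°
S and L unchanged.
= HSL(1°, 31%, 39%)


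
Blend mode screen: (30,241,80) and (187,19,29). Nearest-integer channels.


Screen: C = 255 - (255-A)×(255-B)/255, rounded to nearest integer
R: 255 - (255-30)×(255-187)/255 = 255 - 15300/255 ≈ 255 - 60.000 = 195.000 → 195
G: 255 - (255-241)×(255-19)/255 = 255 - 3304/255 ≈ 255 - 12.957 = 242.043 → 242
B: 255 - (255-80)×(255-29)/255 = 255 - 39550/255 ≈ 255 - 155.098 = 99.902 → 100
= RGB(195, 242, 100)


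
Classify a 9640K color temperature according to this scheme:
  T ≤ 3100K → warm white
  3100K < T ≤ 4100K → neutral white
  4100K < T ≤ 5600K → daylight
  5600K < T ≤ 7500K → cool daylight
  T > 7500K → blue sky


Temperature: 9640K
9640K > 7500K → blue sky
Classification: blue sky


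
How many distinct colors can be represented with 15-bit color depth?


Colors = 2^bits = 2^15
= 32,768 colors


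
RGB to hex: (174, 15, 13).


R = 174 → AE (hex)
G = 15 → 0F (hex)
B = 13 → 0D (hex)
Hex = #AE0F0D


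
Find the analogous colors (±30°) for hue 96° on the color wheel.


Base hue: 96°
Left analog: (96 - 30) mod 360 = 66°
Right analog: (96 + 30) mod 360 = 126°
Analogous hues = 66° and 126°


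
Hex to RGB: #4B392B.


4B → 75 (R)
39 → 57 (G)
2B → 43 (B)
= RGB(75, 57, 43)


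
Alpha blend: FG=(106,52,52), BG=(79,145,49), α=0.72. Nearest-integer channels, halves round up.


C = α×F + (1-α)×B, with 1-α = 0.28
R: 0.72×106 + 0.28×79 = 76.32 + 22.12 = 98.44 → 98
G: 0.72×52 + 0.28×145 = 37.44 + 40.60 = 78.04 → 78
B: 0.72×52 + 0.28×49 = 37.44 + 13.72 = 51.16 → 51
= RGB(98, 78, 51)


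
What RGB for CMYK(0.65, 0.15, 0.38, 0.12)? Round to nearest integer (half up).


R = 255 × (1-C) × (1-K) = 255 × 0.35 × 0.88 = 78.54 → 79
G = 255 × (1-M) × (1-K) = 255 × 0.85 × 0.88 = 190.74 → 191
B = 255 × (1-Y) × (1-K) = 255 × 0.62 × 0.88 = 139.128 → 139
= RGB(79, 191, 139)


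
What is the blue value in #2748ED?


Color: #2748ED
R = 27 = 39
G = 48 = 72
B = ED = 237
Blue = 237


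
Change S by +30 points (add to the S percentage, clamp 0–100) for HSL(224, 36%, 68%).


Original S = 36%
Adjustment = +30 percentage points
New S = 36 + (30) = 66
Clamp to [0, 100] → 66
= HSL(224°, 66%, 68%)


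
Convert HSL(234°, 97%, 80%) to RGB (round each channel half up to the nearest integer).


H=234°, S=0.97, L=0.80
C = (1-|2L-1|)×S = (1-|0.60|)×0.97 = 0.388
H' = H/60 = 234/60 ≈ 3.9000; X = C×(1-|H' mod 2 - 1|) = 0.0388
m = L - C/2 = 0.80 - 0.194 = 0.606
Sector ⌊H'⌋ = 3 → (R',G',B') = (0.0, 0.0388, 0.388)
RGB = ((R'+m)×255, (G'+m)×255, (B'+m)×255) = (154.53, 164.424, 253.47)
Round half up → RGB(155, 164, 253)


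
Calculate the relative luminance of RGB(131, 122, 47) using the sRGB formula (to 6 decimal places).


Linearize each channel (sRGB transfer function): c = v/255; c_lin = c/12.92 if c ≤ 0.04045, else ((c+0.055)/1.055)^2.4
  R: 131/255 ≈ 0.513725 > 0.04045 → ((0.513725+0.055)/1.055)^2.4 ≈ 0.226966
  G: 122/255 ≈ 0.478431 > 0.04045 → ((0.478431+0.055)/1.055)^2.4 ≈ 0.194618
  B: 47/255 ≈ 0.184314 > 0.04045 → ((0.184314+0.055)/1.055)^2.4 ≈ 0.028426
R_lin = 0.226966, G_lin = 0.194618, B_lin = 0.028426
L = 0.2126×R + 0.7152×G + 0.0722×B
L = 0.2126×0.226966 + 0.7152×0.194618 + 0.0722×0.028426
L ≈ 0.189496


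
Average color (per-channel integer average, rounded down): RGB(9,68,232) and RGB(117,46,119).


Midpoint: each channel = ⌊(C₁+C₂)/2⌋
R: ⌊(9+117)/2⌋ = 63
G: ⌊(68+46)/2⌋ = 57
B: ⌊(232+119)/2⌋ = 175
= RGB(63, 57, 175)


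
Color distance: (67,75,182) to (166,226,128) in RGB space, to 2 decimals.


d = √[(R₁-R₂)² + (G₁-G₂)² + (B₁-B₂)²]
d = √[(67-166)² + (75-226)² + (182-128)²]
d = √[9801 + 22801 + 2916]
d = √35518
d ≈ 188.46


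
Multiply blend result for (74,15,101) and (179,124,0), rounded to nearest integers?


Multiply: C = A×B/255, rounded to nearest integer
R: 74×179/255 = 13246/255 ≈ 51.945 → 52
G: 15×124/255 = 1860/255 ≈ 7.294 → 7
B: 101×0/255 = 0/255 ≈ 0.000 → 0
= RGB(52, 7, 0)


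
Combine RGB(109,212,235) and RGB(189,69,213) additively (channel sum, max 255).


Additive: each channel = min(255, C₁+C₂)
R: 109+189 = 298 → 255
G: 212+69 = 281 → 255
B: 235+213 = 448 → 255
= RGB(255, 255, 255)


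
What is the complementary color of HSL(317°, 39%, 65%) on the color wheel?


Complement = opposite side of color wheel = hue + 180°
H' = (317 + 180) mod 360 = 137°
S and L unchanged.
= HSL(137°, 39%, 65%)


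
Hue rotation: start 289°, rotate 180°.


New hue = (H + rotation) mod 360
New hue = (289 + 180) mod 360
= 469 mod 360
= 109°


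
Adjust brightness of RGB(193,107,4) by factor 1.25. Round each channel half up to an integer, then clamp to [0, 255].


Multiply each channel by 1.25, round half up, clamp to [0, 255]
R: 193×1.25 = 241.25 → round → 241
G: 107×1.25 = 133.75 → round → 134
B: 4×1.25 = 5
= RGB(241, 134, 5)


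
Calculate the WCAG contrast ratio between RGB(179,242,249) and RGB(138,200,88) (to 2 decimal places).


Linearize each sRGB channel c=v/255: c/12.92 if c ≤ 0.04045 else ((c+0.055)/1.055)^2.4
L = 0.2126×R_lin + 0.7152×G_lin + 0.0722×B_lin
Color 1 (179,242,249):
  R=179: 179/255≈0.7020 > 0.04045 → ((0.7020+0.055)/1.055)^2.4 ≈ 0.45079
  G=242: 242/255≈0.9490 > 0.04045 → ((0.9490+0.055)/1.055)^2.4 ≈ 0.88792
  B=249: 249/255≈0.9765 > 0.04045 → ((0.9765+0.055)/1.055)^2.4 ≈ 0.94731
  L1 = 0.2126×0.45079 + 0.7152×0.88792 + 0.0722×0.94731 ≈ 0.79928
Color 2 (138,200,88):
  R=138: 138/255≈0.5412 > 0.04045 → ((0.5412+0.055)/1.055)^2.4 ≈ 0.25415
  G=200: 200/255≈0.7843 > 0.04045 → ((0.7843+0.055)/1.055)^2.4 ≈ 0.57758
  B=88: 88/255≈0.3451 > 0.04045 → ((0.3451+0.055)/1.055)^2.4 ≈ 0.09759
  L2 = 0.2126×0.25415 + 0.7152×0.57758 + 0.0722×0.09759 ≈ 0.47416
Lighter = 0.79928, Darker = 0.47416
Ratio = (L_lighter + 0.05) / (L_darker + 0.05)
Ratio = (0.79928 + 0.05) / (0.47416 + 0.05) = 0.84928 / 0.52416 ≈ 1.6202
Ratio ≈ 1.62:1
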